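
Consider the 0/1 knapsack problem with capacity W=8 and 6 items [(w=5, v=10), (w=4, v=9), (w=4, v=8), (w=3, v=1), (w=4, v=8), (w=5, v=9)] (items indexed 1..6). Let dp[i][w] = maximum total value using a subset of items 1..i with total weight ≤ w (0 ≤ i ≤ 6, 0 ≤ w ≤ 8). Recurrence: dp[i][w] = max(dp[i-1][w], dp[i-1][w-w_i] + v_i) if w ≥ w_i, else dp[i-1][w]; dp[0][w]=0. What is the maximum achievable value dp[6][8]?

17

i\w   0   1   2   3   4   5   6   7   8
  0   0   0   0   0   0   0   0   0   0
  1   0   0   0   0   0  10  10  10  10
  2   0   0   0   0   9  10  10  10  10
  3   0   0   0   0   9  10  10  10  17
  4   0   0   0   1   9  10  10  10  17
  5   0   0   0   1   9  10  10  10  17
  6   0   0   0   1   9  10  10  10  17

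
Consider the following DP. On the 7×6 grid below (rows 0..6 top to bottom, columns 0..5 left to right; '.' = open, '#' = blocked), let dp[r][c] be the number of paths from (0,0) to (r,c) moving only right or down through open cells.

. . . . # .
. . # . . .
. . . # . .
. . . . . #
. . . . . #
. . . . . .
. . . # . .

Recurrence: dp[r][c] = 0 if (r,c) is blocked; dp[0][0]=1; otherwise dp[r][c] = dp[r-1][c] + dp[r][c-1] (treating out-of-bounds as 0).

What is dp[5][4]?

64

r\c   0   1   2   3   4   5
  0   1   1   1   1   0   0
  1   1   2   0   1   1   1
  2   1   3   3   0   1   2
  3   1   4   7   7   8   0
  4   1   5  12  19  27   0
  5   1   6  18  37  64  64
  6   1   7  25   0  64 128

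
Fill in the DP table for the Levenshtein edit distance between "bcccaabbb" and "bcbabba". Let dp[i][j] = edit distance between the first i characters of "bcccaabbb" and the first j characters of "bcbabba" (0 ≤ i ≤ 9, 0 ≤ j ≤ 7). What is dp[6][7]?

4

   ''  b  c  b  a  b  b  a
''  0  1  2  3  4  5  6  7
 b  1  0  1  2  3  4  5  6
 c  2  1  0  1  2  3  4  5
 c  3  2  1  1  2  3  4  5
 c  4  3  2  2  2  3  4  5
 a  5  4  3  3  2  3  4  4
 a  6  5  4  4  3  3  4  4
 b  7  6  5  4  4  3  3  4
 b  8  7  6  5  5  4  3  4
 b  9  8  7  6  6  5  4  4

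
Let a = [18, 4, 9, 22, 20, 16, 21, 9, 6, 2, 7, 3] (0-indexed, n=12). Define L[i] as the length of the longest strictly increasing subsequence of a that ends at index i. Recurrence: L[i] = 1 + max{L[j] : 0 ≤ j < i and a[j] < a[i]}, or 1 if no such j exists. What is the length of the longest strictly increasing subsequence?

4

   i    0    1    2    3    4    5    6    7    8    9   10   11
a[i]   18    4    9   22   20   16   21    9    6    2    7    3
L[i]    1    1    2    3    3    3    4    2    2    1    3    2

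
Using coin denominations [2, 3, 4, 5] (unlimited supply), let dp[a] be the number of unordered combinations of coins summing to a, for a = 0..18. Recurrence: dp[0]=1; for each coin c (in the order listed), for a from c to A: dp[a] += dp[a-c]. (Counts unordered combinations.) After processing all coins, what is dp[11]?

7

after  coin     0     1     2     3     4     5     6     7     8     9    10    11    12    13    14    15    16    17    18
          2     1     0     1     0     1     0     1     0     1     0     1     0     1     0     1     0     1     0     1
          3     1     0     1     1     1     1     2     1     2     2     2     2     3     2     3     3     3     3     4
          4     1     0     1     1     2     1     3     2     4     3     5     4     7     5     8     7    10     8    12
          5     1     0     1     1     2     2     3     3     5     5     7     7    10    10    13    14    17    18    22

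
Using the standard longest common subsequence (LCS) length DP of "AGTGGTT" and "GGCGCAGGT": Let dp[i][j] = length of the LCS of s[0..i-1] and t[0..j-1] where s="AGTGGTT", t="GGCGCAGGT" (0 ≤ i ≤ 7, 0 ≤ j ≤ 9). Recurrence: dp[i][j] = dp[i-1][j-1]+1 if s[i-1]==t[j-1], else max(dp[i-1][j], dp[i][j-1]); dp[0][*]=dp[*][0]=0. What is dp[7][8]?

3

   ''  G  G  C  G  C  A  G  G  T
''  0  0  0  0  0  0  0  0  0  0
 A  0  0  0  0  0  0  1  1  1  1
 G  0  1  1  1  1  1  1  2  2  2
 T  0  1  1  1  1  1  1  2  2  3
 G  0  1  2  2  2  2  2  2  3  3
 G  0  1  2  2  3  3  3  3  3  3
 T  0  1  2  2  3  3  3  3  3  4
 T  0  1  2  2  3  3  3  3  3  4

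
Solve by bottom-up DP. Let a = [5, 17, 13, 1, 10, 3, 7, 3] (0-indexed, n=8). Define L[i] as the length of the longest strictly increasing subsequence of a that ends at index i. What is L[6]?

3

   i    0    1    2    3    4    5    6    7
a[i]    5   17   13    1   10    3    7    3
L[i]    1    2    2    1    2    2    3    2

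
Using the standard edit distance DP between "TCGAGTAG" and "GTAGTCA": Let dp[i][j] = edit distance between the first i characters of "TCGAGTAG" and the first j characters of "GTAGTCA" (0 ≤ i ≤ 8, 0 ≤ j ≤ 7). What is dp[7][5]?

   ''  G  T  A  G  T  C  A
''  0  1  2  3  4  5  6  7
 T  1  1  1  2  3  4  5  6
 C  2  2  2  2  3  4  4  5
 G  3  2  3  3  2  3  4  5
 A  4  3  3  3  3  3  4  4
 G  5  4  4  4  3  4  4  5
 T  6  5  4  5  4  3  4  5
 A  7  6  5  4  5  4  4  4
 G  8  7  6  5  4  5  5  5

4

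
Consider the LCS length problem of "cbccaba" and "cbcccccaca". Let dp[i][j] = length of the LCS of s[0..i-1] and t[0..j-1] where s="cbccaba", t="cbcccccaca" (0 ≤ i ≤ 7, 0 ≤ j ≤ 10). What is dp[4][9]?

4

   ''  c  b  c  c  c  c  c  a  c  a
''  0  0  0  0  0  0  0  0  0  0  0
 c  0  1  1  1  1  1  1  1  1  1  1
 b  0  1  2  2  2  2  2  2  2  2  2
 c  0  1  2  3  3  3  3  3  3  3  3
 c  0  1  2  3  4  4  4  4  4  4  4
 a  0  1  2  3  4  4  4  4  5  5  5
 b  0  1  2  3  4  4  4  4  5  5  5
 a  0  1  2  3  4  4  4  4  5  5  6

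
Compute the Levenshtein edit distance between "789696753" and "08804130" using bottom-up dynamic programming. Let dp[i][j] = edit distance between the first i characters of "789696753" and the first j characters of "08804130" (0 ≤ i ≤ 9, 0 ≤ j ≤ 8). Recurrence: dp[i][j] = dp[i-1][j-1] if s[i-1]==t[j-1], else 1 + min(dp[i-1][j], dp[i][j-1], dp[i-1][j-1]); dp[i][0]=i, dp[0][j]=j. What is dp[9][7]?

7

   ''  0  8  8  0  4  1  3  0
''  0  1  2  3  4  5  6  7  8
 7  1  1  2  3  4  5  6  7  8
 8  2  2  1  2  3  4  5  6  7
 9  3  3  2  2  3  4  5  6  7
 6  4  4  3  3  3  4  5  6  7
 9  5  5  4  4  4  4  5  6  7
 6  6  6  5  5  5  5  5  6  7
 7  7  7  6  6  6  6  6  6  7
 5  8  8  7  7  7  7  7  7  7
 3  9  9  8  8  8  8  8  7  8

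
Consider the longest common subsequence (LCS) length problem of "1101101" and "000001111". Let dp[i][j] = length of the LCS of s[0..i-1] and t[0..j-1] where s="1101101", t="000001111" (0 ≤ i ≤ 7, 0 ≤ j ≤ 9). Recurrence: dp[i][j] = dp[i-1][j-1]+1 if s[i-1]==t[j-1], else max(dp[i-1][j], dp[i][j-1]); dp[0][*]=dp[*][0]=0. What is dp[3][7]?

2

   ''  0  0  0  0  0  1  1  1  1
''  0  0  0  0  0  0  0  0  0  0
 1  0  0  0  0  0  0  1  1  1  1
 1  0  0  0  0  0  0  1  2  2  2
 0  0  1  1  1  1  1  1  2  2  2
 1  0  1  1  1  1  1  2  2  3  3
 1  0  1  1  1  1  1  2  3  3  4
 0  0  1  2  2  2  2  2  3  3  4
 1  0  1  2  2  2  2  3  3  4  4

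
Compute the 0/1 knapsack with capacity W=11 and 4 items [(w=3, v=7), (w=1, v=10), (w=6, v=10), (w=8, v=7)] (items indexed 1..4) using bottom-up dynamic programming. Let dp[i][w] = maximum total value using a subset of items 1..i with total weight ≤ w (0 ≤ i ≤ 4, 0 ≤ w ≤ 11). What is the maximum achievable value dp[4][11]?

i\w   0   1   2   3   4   5   6   7   8   9  10  11
  0   0   0   0   0   0   0   0   0   0   0   0   0
  1   0   0   0   7   7   7   7   7   7   7   7   7
  2   0  10  10  10  17  17  17  17  17  17  17  17
  3   0  10  10  10  17  17  17  20  20  20  27  27
  4   0  10  10  10  17  17  17  20  20  20  27  27

27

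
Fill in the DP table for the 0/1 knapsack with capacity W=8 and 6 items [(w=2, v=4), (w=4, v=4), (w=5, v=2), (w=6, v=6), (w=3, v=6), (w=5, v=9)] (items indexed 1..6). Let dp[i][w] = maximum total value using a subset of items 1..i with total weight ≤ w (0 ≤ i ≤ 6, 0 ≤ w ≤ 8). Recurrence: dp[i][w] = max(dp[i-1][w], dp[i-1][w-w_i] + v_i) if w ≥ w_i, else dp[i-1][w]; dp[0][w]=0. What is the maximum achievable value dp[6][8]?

15

i\w   0   1   2   3   4   5   6   7   8
  0   0   0   0   0   0   0   0   0   0
  1   0   0   4   4   4   4   4   4   4
  2   0   0   4   4   4   4   8   8   8
  3   0   0   4   4   4   4   8   8   8
  4   0   0   4   4   4   4   8   8  10
  5   0   0   4   6   6  10  10  10  10
  6   0   0   4   6   6  10  10  13  15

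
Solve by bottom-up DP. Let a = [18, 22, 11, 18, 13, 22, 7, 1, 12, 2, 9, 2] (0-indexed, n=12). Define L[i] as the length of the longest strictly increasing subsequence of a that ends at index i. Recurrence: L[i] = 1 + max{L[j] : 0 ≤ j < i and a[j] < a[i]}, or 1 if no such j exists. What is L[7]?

1

   i    0    1    2    3    4    5    6    7    8    9   10   11
a[i]   18   22   11   18   13   22    7    1   12    2    9    2
L[i]    1    2    1    2    2    3    1    1    2    2    3    2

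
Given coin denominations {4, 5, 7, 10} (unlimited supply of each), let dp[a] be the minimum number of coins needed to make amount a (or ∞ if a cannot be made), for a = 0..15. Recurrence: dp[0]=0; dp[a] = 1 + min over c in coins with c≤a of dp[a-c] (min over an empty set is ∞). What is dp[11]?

2

 a  0  1  2  3  4  5  6  7  8  9 10 11 12 13 14 15
dp  0  -  -  -  1  1  -  1  2  2  1  2  2  3  2  2
(- denotes ∞ / unreachable)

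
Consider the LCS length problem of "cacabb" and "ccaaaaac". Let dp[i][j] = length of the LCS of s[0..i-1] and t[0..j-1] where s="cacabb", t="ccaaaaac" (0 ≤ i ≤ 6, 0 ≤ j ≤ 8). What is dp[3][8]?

3

   ''  c  c  a  a  a  a  a  c
''  0  0  0  0  0  0  0  0  0
 c  0  1  1  1  1  1  1  1  1
 a  0  1  1  2  2  2  2  2  2
 c  0  1  2  2  2  2  2  2  3
 a  0  1  2  3  3  3  3  3  3
 b  0  1  2  3  3  3  3  3  3
 b  0  1  2  3  3  3  3  3  3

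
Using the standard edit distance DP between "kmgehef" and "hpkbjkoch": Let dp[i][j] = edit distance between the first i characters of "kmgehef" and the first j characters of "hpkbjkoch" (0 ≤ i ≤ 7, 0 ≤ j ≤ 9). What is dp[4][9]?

8

   ''  h  p  k  b  j  k  o  c  h
''  0  1  2  3  4  5  6  7  8  9
 k  1  1  2  2  3  4  5  6  7  8
 m  2  2  2  3  3  4  5  6  7  8
 g  3  3  3  3  4  4  5  6  7  8
 e  4  4  4  4  4  5  5  6  7  8
 h  5  4  5  5  5  5  6  6  7  7
 e  6  5  5  6  6  6  6  7  7  8
 f  7  6  6  6  7  7  7  7  8  8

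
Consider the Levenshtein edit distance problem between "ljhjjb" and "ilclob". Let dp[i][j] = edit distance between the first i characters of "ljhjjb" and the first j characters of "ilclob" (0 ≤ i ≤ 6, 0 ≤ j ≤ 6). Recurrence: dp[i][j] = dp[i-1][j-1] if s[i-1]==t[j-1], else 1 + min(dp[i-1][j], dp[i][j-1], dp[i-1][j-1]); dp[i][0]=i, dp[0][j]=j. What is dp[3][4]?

3

   ''  i  l  c  l  o  b
''  0  1  2  3  4  5  6
 l  1  1  1  2  3  4  5
 j  2  2  2  2  3  4  5
 h  3  3  3  3  3  4  5
 j  4  4  4  4  4  4  5
 j  5  5  5  5  5  5  5
 b  6  6  6  6  6  6  5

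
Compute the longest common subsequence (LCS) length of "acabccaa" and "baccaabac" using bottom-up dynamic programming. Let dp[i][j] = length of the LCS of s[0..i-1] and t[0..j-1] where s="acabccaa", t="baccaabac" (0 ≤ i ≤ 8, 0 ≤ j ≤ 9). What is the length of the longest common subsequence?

5

   ''  b  a  c  c  a  a  b  a  c
''  0  0  0  0  0  0  0  0  0  0
 a  0  0  1  1  1  1  1  1  1  1
 c  0  0  1  2  2  2  2  2  2  2
 a  0  0  1  2  2  3  3  3  3  3
 b  0  1  1  2  2  3  3  4  4  4
 c  0  1  1  2  3  3  3  4  4  5
 c  0  1  1  2  3  3  3  4  4  5
 a  0  1  2  2  3  4  4  4  5  5
 a  0  1  2  2  3  4  5  5  5  5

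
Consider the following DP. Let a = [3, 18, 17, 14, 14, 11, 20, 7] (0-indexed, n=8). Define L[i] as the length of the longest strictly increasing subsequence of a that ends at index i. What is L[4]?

2

   i    0    1    2    3    4    5    6    7
a[i]    3   18   17   14   14   11   20    7
L[i]    1    2    2    2    2    2    3    2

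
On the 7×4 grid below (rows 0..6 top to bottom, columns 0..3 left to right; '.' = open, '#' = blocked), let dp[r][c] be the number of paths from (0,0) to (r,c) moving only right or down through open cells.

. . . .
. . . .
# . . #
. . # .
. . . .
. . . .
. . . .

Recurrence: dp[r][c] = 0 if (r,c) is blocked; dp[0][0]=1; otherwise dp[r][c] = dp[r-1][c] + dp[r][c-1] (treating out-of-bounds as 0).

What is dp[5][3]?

6

r\c   0   1   2   3
  0   1   1   1   1
  1   1   2   3   4
  2   0   2   5   0
  3   0   2   0   0
  4   0   2   2   2
  5   0   2   4   6
  6   0   2   6  12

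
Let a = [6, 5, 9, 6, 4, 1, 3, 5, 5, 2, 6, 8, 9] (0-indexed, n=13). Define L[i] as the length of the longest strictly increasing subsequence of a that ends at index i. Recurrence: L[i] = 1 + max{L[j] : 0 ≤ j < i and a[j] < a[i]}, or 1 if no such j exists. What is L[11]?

5

   i    0    1    2    3    4    5    6    7    8    9   10   11   12
a[i]    6    5    9    6    4    1    3    5    5    2    6    8    9
L[i]    1    1    2    2    1    1    2    3    3    2    4    5    6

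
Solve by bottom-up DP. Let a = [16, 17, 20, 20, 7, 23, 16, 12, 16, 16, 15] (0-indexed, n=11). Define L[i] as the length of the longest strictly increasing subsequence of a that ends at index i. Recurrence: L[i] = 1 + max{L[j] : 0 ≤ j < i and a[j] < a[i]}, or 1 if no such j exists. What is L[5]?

   i    0    1    2    3    4    5    6    7    8    9   10
a[i]   16   17   20   20    7   23   16   12   16   16   15
L[i]    1    2    3    3    1    4    2    2    3    3    3

4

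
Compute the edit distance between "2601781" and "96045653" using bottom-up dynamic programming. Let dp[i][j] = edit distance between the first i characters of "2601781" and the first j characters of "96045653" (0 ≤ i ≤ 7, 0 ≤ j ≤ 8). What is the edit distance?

6

   ''  9  6  0  4  5  6  5  3
''  0  1  2  3  4  5  6  7  8
 2  1  1  2  3  4  5  6  7  8
 6  2  2  1  2  3  4  5  6  7
 0  3  3  2  1  2  3  4  5  6
 1  4  4  3  2  2  3  4  5  6
 7  5  5  4  3  3  3  4  5  6
 8  6  6  5  4  4  4  4  5  6
 1  7  7  6  5  5  5  5  5  6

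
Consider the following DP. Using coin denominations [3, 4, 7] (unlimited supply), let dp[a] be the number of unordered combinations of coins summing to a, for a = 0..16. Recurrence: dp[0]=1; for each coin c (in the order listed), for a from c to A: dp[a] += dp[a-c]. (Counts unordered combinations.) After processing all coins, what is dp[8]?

1

after  coin     0     1     2     3     4     5     6     7     8     9    10    11    12    13    14    15    16
          3     1     0     0     1     0     0     1     0     0     1     0     0     1     0     0     1     0
          4     1     0     0     1     1     0     1     1     1     1     1     1     2     1     1     2     2
          7     1     0     0     1     1     0     1     2     1     1     2     2     2     2     3     3     3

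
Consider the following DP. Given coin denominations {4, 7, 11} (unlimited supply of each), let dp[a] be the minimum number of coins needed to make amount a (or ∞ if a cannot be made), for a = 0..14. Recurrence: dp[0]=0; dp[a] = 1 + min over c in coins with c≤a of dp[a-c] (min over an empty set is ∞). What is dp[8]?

 a  0  1  2  3  4  5  6  7  8  9 10 11 12 13 14
dp  0  -  -  -  1  -  -  1  2  -  -  1  3  -  2
(- denotes ∞ / unreachable)

2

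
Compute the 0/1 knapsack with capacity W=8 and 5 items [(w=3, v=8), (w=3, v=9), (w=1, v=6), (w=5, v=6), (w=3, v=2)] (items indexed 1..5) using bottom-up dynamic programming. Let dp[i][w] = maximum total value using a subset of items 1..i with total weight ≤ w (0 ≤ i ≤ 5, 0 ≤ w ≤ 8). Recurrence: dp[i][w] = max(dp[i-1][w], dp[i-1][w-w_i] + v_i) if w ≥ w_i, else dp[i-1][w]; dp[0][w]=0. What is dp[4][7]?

i\w   0   1   2   3   4   5   6   7   8
  0   0   0   0   0   0   0   0   0   0
  1   0   0   0   8   8   8   8   8   8
  2   0   0   0   9   9   9  17  17  17
  3   0   6   6   9  15  15  17  23  23
  4   0   6   6   9  15  15  17  23  23
  5   0   6   6   9  15  15  17  23  23

23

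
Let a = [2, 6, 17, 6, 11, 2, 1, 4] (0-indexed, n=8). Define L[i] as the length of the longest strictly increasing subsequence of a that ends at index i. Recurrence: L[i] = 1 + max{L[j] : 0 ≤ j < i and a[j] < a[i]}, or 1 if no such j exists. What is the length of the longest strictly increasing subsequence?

3

   i    0    1    2    3    4    5    6    7
a[i]    2    6   17    6   11    2    1    4
L[i]    1    2    3    2    3    1    1    2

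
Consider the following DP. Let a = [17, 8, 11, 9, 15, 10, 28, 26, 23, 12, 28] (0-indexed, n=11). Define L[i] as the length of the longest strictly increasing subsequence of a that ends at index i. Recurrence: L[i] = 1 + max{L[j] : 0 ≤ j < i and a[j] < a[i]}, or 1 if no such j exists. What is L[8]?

   i    0    1    2    3    4    5    6    7    8    9   10
a[i]   17    8   11    9   15   10   28   26   23   12   28
L[i]    1    1    2    2    3    3    4    4    4    4    5

4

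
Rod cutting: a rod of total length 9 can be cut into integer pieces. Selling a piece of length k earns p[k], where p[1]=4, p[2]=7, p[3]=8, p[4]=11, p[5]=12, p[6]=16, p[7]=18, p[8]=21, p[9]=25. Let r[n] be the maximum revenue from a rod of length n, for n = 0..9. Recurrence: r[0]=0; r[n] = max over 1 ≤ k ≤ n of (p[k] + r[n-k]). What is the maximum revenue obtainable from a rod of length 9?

36

   n    0    1    2    3    4    5    6    7    8    9
r[n]    0    4    8   12   16   20   24   28   32   36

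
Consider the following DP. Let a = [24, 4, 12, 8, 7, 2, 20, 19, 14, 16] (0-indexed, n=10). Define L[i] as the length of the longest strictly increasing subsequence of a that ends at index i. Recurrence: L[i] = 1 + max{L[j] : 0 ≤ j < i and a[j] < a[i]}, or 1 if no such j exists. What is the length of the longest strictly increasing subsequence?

   i    0    1    2    3    4    5    6    7    8    9
a[i]   24    4   12    8    7    2   20   19   14   16
L[i]    1    1    2    2    2    1    3    3    3    4

4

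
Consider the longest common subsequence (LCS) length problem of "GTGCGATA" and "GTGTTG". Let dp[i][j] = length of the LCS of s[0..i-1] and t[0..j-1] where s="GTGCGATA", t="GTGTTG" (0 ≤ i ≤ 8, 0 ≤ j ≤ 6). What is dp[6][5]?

3

   ''  G  T  G  T  T  G
''  0  0  0  0  0  0  0
 G  0  1  1  1  1  1  1
 T  0  1  2  2  2  2  2
 G  0  1  2  3  3  3  3
 C  0  1  2  3  3  3  3
 G  0  1  2  3  3  3  4
 A  0  1  2  3  3  3  4
 T  0  1  2  3  4  4  4
 A  0  1  2  3  4  4  4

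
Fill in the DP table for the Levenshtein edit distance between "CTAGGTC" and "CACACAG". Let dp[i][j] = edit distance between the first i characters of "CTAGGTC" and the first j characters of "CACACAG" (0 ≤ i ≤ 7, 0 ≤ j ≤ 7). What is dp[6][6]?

5

   ''  C  A  C  A  C  A  G
''  0  1  2  3  4  5  6  7
 C  1  0  1  2  3  4  5  6
 T  2  1  1  2  3  4  5  6
 A  3  2  1  2  2  3  4  5
 G  4  3  2  2  3  3  4  4
 G  5  4  3  3  3  4  4  4
 T  6  5  4  4  4  4  5  5
 C  7  6  5  4  5  4  5  6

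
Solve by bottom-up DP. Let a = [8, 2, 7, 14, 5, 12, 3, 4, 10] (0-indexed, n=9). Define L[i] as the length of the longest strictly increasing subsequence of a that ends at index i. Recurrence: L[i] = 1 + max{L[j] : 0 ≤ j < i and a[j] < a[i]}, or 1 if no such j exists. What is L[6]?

   i    0    1    2    3    4    5    6    7    8
a[i]    8    2    7   14    5   12    3    4   10
L[i]    1    1    2    3    2    3    2    3    4

2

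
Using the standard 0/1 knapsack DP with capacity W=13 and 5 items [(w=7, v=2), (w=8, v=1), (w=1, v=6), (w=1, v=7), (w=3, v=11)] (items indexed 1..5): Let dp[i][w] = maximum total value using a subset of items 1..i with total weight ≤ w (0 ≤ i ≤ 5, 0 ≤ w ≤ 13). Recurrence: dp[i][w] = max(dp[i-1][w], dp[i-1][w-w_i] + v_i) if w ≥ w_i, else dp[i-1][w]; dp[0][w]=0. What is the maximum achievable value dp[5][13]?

26

i\w   0   1   2   3   4   5   6   7   8   9  10  11  12  13
  0   0   0   0   0   0   0   0   0   0   0   0   0   0   0
  1   0   0   0   0   0   0   0   2   2   2   2   2   2   2
  2   0   0   0   0   0   0   0   2   2   2   2   2   2   2
  3   0   6   6   6   6   6   6   6   8   8   8   8   8   8
  4   0   7  13  13  13  13  13  13  13  15  15  15  15  15
  5   0   7  13  13  18  24  24  24  24  24  24  24  26  26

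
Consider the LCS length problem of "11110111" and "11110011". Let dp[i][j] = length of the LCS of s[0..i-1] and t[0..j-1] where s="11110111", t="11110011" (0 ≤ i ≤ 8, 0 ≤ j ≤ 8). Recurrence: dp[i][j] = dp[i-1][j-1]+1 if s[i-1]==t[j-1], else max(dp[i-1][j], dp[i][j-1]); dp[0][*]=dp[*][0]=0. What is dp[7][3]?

   ''  1  1  1  1  0  0  1  1
''  0  0  0  0  0  0  0  0  0
 1  0  1  1  1  1  1  1  1  1
 1  0  1  2  2  2  2  2  2  2
 1  0  1  2  3  3  3  3  3  3
 1  0  1  2  3  4  4  4  4  4
 0  0  1  2  3  4  5  5  5  5
 1  0  1  2  3  4  5  5  6  6
 1  0  1  2  3  4  5  5  6  7
 1  0  1  2  3  4  5  5  6  7

3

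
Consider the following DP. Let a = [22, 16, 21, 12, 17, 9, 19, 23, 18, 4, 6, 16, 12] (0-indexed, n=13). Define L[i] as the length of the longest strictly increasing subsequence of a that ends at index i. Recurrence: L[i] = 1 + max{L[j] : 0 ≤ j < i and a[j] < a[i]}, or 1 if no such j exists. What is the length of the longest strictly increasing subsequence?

   i    0    1    2    3    4    5    6    7    8    9   10   11   12
a[i]   22   16   21   12   17    9   19   23   18    4    6   16   12
L[i]    1    1    2    1    2    1    3    4    3    1    2    3    3

4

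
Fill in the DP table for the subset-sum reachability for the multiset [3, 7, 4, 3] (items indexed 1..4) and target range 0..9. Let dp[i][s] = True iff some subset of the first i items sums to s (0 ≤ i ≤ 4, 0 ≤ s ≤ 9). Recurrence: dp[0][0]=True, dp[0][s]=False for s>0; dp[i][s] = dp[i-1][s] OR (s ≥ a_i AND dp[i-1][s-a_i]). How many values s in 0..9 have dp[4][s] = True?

5

i\s   0   1   2   3   4   5   6   7   8   9
  0   T   F   F   F   F   F   F   F   F   F
  1   T   F   F   T   F   F   F   F   F   F
  2   T   F   F   T   F   F   F   T   F   F
  3   T   F   F   T   T   F   F   T   F   F
  4   T   F   F   T   T   F   T   T   F   F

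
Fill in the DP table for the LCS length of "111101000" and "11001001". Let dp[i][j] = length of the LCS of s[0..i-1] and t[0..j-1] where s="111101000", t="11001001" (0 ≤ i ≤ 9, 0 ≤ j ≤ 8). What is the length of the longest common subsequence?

   ''  1  1  0  0  1  0  0  1
''  0  0  0  0  0  0  0  0  0
 1  0  1  1  1  1  1  1  1  1
 1  0  1  2  2  2  2  2  2  2
 1  0  1  2  2  2  3  3  3  3
 1  0  1  2  2  2  3  3  3  4
 0  0  1  2  3  3  3  4  4  4
 1  0  1  2  3  3  4  4  4  5
 0  0  1  2  3  4  4  5  5  5
 0  0  1  2  3  4  4  5  6  6
 0  0  1  2  3  4  4  5  6  6

6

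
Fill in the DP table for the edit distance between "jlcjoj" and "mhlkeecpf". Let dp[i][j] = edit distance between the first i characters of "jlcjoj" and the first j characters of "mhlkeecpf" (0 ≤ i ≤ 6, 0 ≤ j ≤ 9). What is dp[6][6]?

   ''  m  h  l  k  e  e  c  p  f
''  0  1  2  3  4  5  6  7  8  9
 j  1  1  2  3  4  5  6  7  8  9
 l  2  2  2  2  3  4  5  6  7  8
 c  3  3  3  3  3  4  5  5  6  7
 j  4  4  4  4  4  4  5  6  6  7
 o  5  5  5  5  5  5  5  6  7  7
 j  6  6  6  6  6  6  6  6  7  8

6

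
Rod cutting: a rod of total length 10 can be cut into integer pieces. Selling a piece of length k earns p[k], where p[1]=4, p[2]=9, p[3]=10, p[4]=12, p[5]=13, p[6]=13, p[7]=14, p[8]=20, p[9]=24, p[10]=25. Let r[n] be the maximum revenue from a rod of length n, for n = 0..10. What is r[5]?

22

   n    0    1    2    3    4    5    6    7    8    9   10
r[n]    0    4    9   13   18   22   27   31   36   40   45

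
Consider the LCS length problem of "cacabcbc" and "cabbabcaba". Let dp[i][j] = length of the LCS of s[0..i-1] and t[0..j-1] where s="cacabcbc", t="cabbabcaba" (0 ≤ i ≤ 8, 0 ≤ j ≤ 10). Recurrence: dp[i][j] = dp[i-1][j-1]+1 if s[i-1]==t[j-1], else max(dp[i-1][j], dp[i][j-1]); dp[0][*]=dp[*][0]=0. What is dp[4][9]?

4

   ''  c  a  b  b  a  b  c  a  b  a
''  0  0  0  0  0  0  0  0  0  0  0
 c  0  1  1  1  1  1  1  1  1  1  1
 a  0  1  2  2  2  2  2  2  2  2  2
 c  0  1  2  2  2  2  2  3  3  3  3
 a  0  1  2  2  2  3  3  3  4  4  4
 b  0  1  2  3  3  3  4  4  4  5  5
 c  0  1  2  3  3  3  4  5  5  5  5
 b  0  1  2  3  4  4  4  5  5  6  6
 c  0  1  2  3  4  4  4  5  5  6  6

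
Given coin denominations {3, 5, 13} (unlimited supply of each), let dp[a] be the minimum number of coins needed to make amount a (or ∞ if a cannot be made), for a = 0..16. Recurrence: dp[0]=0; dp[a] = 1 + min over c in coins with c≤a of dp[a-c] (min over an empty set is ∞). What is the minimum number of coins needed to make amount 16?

2

 a  0  1  2  3  4  5  6  7  8  9 10 11 12 13 14 15 16
dp  0  -  -  1  -  1  2  -  2  3  2  3  4  1  4  3  2
(- denotes ∞ / unreachable)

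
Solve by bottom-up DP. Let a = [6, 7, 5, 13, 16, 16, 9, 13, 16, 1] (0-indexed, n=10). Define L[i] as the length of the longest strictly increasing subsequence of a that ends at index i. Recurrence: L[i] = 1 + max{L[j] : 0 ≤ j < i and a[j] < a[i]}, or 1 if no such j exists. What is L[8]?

   i    0    1    2    3    4    5    6    7    8    9
a[i]    6    7    5   13   16   16    9   13   16    1
L[i]    1    2    1    3    4    4    3    4    5    1

5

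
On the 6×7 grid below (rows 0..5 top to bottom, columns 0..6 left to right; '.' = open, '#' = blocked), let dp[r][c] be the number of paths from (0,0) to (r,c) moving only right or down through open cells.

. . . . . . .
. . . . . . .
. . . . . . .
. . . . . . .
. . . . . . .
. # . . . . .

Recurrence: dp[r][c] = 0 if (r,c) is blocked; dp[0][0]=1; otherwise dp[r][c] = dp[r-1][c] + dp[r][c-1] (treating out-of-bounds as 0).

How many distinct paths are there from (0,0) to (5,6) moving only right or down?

456

r\c   0   1   2   3   4   5   6
  0   1   1   1   1   1   1   1
  1   1   2   3   4   5   6   7
  2   1   3   6  10  15  21  28
  3   1   4  10  20  35  56  84
  4   1   5  15  35  70 126 210
  5   1   0  15  50 120 246 456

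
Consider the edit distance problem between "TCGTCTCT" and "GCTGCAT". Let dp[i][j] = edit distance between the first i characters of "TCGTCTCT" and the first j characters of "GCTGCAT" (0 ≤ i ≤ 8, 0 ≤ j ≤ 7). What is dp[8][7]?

   ''  G  C  T  G  C  A  T
''  0  1  2  3  4  5  6  7
 T  1  1  2  2  3  4  5  6
 C  2  2  1  2  3  3  4  5
 G  3  2  2  2  2  3  4  5
 T  4  3  3  2  3  3  4  4
 C  5  4  3  3  3  3  4  5
 T  6  5  4  3  4  4  4  4
 C  7  6  5  4  4  4  5  5
 T  8  7  6  5  5  5  5  5

5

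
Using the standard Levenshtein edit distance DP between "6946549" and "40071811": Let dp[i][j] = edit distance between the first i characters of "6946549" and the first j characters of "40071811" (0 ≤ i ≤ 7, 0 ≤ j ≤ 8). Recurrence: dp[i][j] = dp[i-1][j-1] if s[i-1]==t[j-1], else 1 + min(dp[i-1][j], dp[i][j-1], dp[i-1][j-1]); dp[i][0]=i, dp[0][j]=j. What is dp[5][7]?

7

   ''  4  0  0  7  1  8  1  1
''  0  1  2  3  4  5  6  7  8
 6  1  1  2  3  4  5  6  7  8
 9  2  2  2  3  4  5  6  7  8
 4  3  2  3  3  4  5  6  7  8
 6  4  3  3  4  4  5  6  7  8
 5  5  4  4  4  5  5  6  7  8
 4  6  5  5  5  5  6  6  7  8
 9  7  6  6  6  6  6  7  7  8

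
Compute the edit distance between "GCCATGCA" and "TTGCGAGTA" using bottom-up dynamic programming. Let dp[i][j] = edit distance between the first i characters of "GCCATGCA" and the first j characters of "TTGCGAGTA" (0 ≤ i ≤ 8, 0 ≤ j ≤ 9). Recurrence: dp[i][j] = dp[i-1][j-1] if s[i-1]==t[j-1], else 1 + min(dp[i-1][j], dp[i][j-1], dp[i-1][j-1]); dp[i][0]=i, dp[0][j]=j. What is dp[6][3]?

   ''  T  T  G  C  G  A  G  T  A
''  0  1  2  3  4  5  6  7  8  9
 G  1  1  2  2  3  4  5  6  7  8
 C  2  2  2  3  2  3  4  5  6  7
 C  3  3  3  3  3  3  4  5  6  7
 A  4  4  4  4  4  4  3  4  5  6
 T  5  4  4  5  5  5  4  4  4  5
 G  6  5  5  4  5  5  5  4  5  5
 C  7  6  6  5  4  5  6  5  5  6
 A  8  7  7  6  5  5  5  6  6  5

4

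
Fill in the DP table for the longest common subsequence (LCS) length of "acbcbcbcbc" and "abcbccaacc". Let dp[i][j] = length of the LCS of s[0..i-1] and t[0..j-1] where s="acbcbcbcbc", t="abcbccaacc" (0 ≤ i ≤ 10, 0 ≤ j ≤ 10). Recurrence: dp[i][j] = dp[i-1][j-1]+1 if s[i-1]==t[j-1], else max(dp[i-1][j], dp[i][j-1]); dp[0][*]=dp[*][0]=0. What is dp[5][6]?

4

   ''  a  b  c  b  c  c  a  a  c  c
''  0  0  0  0  0  0  0  0  0  0  0
 a  0  1  1  1  1  1  1  1  1  1  1
 c  0  1  1  2  2  2  2  2  2  2  2
 b  0  1  2  2  3  3  3  3  3  3  3
 c  0  1  2  3  3  4  4  4  4  4  4
 b  0  1  2  3  4  4  4  4  4  4  4
 c  0  1  2  3  4  5  5  5  5  5  5
 b  0  1  2  3  4  5  5  5  5  5  5
 c  0  1  2  3  4  5  6  6  6  6  6
 b  0  1  2  3  4  5  6  6  6  6  6
 c  0  1  2  3  4  5  6  6  6  7  7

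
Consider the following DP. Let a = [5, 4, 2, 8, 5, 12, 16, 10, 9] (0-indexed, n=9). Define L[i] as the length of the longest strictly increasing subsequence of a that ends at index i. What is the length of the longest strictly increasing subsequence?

4

   i    0    1    2    3    4    5    6    7    8
a[i]    5    4    2    8    5   12   16   10    9
L[i]    1    1    1    2    2    3    4    3    3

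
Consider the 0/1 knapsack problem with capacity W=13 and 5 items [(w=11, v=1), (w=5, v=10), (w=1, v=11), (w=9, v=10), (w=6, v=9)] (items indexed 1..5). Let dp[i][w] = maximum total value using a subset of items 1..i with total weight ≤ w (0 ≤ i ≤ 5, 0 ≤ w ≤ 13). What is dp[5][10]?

21

i\w   0   1   2   3   4   5   6   7   8   9  10  11  12  13
  0   0   0   0   0   0   0   0   0   0   0   0   0   0   0
  1   0   0   0   0   0   0   0   0   0   0   0   1   1   1
  2   0   0   0   0   0  10  10  10  10  10  10  10  10  10
  3   0  11  11  11  11  11  21  21  21  21  21  21  21  21
  4   0  11  11  11  11  11  21  21  21  21  21  21  21  21
  5   0  11  11  11  11  11  21  21  21  21  21  21  30  30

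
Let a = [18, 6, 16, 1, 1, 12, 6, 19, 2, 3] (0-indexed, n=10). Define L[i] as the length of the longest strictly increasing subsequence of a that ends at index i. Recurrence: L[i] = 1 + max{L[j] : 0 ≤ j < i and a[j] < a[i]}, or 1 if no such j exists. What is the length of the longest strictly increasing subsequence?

   i    0    1    2    3    4    5    6    7    8    9
a[i]   18    6   16    1    1   12    6   19    2    3
L[i]    1    1    2    1    1    2    2    3    2    3

3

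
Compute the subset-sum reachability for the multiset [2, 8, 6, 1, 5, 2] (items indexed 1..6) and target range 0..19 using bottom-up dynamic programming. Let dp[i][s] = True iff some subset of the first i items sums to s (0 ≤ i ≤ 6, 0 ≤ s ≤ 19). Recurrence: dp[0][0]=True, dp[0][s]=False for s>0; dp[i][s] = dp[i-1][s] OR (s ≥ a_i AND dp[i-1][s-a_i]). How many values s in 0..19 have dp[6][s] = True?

20

i\s   0   1   2   3   4   5   6   7   8   9  10  11  12  13  14  15  16  17  18  19
  0   T   F   F   F   F   F   F   F   F   F   F   F   F   F   F   F   F   F   F   F
  1   T   F   T   F   F   F   F   F   F   F   F   F   F   F   F   F   F   F   F   F
  2   T   F   T   F   F   F   F   F   T   F   T   F   F   F   F   F   F   F   F   F
  3   T   F   T   F   F   F   T   F   T   F   T   F   F   F   T   F   T   F   F   F
  4   T   T   T   T   F   F   T   T   T   T   T   T   F   F   T   T   T   T   F   F
  5   T   T   T   T   F   T   T   T   T   T   T   T   T   T   T   T   T   T   F   T
  6   T   T   T   T   T   T   T   T   T   T   T   T   T   T   T   T   T   T   T   T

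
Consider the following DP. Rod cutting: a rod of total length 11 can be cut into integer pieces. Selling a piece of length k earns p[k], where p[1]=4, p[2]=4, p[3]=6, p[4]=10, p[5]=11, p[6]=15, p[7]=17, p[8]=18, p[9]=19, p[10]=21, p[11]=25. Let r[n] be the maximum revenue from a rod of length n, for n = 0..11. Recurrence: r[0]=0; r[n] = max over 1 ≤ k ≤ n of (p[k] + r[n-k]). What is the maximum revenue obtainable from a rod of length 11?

   n    0    1    2    3    4    5    6    7    8    9   10   11
r[n]    0    4    8   12   16   20   24   28   32   36   40   44

44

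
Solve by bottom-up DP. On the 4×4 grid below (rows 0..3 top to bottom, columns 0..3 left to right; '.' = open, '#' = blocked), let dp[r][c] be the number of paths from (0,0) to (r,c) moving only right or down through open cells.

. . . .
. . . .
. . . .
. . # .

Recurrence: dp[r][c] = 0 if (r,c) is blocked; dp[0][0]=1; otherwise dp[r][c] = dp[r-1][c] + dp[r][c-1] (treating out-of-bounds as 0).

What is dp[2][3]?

10

r\c   0   1   2   3
  0   1   1   1   1
  1   1   2   3   4
  2   1   3   6  10
  3   1   4   0  10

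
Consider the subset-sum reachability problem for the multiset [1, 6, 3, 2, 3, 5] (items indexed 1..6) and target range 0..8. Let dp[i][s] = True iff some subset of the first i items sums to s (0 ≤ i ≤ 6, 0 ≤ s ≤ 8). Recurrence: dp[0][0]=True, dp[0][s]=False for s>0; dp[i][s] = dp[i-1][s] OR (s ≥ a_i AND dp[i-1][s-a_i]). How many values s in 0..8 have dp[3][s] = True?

i\s   0   1   2   3   4   5   6   7   8
  0   T   F   F   F   F   F   F   F   F
  1   T   T   F   F   F   F   F   F   F
  2   T   T   F   F   F   F   T   T   F
  3   T   T   F   T   T   F   T   T   F
  4   T   T   T   T   T   T   T   T   T
  5   T   T   T   T   T   T   T   T   T
  6   T   T   T   T   T   T   T   T   T

6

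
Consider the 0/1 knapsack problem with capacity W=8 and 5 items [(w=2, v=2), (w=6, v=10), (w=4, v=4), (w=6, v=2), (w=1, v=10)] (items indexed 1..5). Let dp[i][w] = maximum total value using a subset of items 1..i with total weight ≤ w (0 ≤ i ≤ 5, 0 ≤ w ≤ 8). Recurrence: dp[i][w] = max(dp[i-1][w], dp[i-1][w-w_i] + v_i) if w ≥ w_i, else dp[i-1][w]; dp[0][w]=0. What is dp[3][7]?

10

i\w   0   1   2   3   4   5   6   7   8
  0   0   0   0   0   0   0   0   0   0
  1   0   0   2   2   2   2   2   2   2
  2   0   0   2   2   2   2  10  10  12
  3   0   0   2   2   4   4  10  10  12
  4   0   0   2   2   4   4  10  10  12
  5   0  10  10  12  12  14  14  20  20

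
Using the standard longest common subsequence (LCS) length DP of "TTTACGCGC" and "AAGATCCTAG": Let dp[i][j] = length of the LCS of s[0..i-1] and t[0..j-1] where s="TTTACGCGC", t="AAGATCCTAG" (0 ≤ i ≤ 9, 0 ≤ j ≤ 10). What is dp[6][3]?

   ''  A  A  G  A  T  C  C  T  A  G
''  0  0  0  0  0  0  0  0  0  0  0
 T  0  0  0  0  0  1  1  1  1  1  1
 T  0  0  0  0  0  1  1  1  2  2  2
 T  0  0  0  0  0  1  1  1  2  2  2
 A  0  1  1  1  1  1  1  1  2  3  3
 C  0  1  1  1  1  1  2  2  2  3  3
 G  0  1  1  2  2  2  2  2  2  3  4
 C  0  1  1  2  2  2  3  3  3  3  4
 G  0  1  1  2  2  2  3  3  3  3  4
 C  0  1  1  2  2  2  3  4  4  4  4

2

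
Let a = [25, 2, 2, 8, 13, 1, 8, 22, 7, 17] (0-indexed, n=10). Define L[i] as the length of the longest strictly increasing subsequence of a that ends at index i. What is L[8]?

2

   i    0    1    2    3    4    5    6    7    8    9
a[i]   25    2    2    8   13    1    8   22    7   17
L[i]    1    1    1    2    3    1    2    4    2    4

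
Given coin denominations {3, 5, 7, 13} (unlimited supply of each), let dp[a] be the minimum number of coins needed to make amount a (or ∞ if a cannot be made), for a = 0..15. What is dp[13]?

 a  0  1  2  3  4  5  6  7  8  9 10 11 12 13 14 15
dp  0  -  -  1  -  1  2  1  2  3  2  3  2  1  2  3
(- denotes ∞ / unreachable)

1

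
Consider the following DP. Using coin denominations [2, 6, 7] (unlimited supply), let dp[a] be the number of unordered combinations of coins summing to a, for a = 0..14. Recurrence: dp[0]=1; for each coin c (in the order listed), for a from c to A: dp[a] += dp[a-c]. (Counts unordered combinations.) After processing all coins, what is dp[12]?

3

after  coin     0     1     2     3     4     5     6     7     8     9    10    11    12    13    14
          2     1     0     1     0     1     0     1     0     1     0     1     0     1     0     1
          6     1     0     1     0     1     0     2     0     2     0     2     0     3     0     3
          7     1     0     1     0     1     0     2     1     2     1     2     1     3     2     4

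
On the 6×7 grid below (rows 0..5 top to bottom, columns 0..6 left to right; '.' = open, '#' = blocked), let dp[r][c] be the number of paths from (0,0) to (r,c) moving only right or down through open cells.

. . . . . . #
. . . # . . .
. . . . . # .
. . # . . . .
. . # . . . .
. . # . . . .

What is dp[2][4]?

r\c   0   1   2   3   4   5   6
  0   1   1   1   1   1   1   0
  1   1   2   3   0   1   2   2
  2   1   3   6   6   7   0   2
  3   1   4   0   6  13  13  15
  4   1   5   0   6  19  32  47
  5   1   6   0   6  25  57 104

7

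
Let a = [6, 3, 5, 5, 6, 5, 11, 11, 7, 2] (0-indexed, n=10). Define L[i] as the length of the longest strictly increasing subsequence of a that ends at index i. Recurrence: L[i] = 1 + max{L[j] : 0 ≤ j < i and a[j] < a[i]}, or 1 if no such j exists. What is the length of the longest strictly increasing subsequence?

4

   i    0    1    2    3    4    5    6    7    8    9
a[i]    6    3    5    5    6    5   11   11    7    2
L[i]    1    1    2    2    3    2    4    4    4    1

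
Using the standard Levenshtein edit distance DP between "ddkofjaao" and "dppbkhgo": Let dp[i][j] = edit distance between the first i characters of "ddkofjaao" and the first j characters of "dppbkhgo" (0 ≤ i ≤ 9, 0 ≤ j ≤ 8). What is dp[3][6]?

4

   ''  d  p  p  b  k  h  g  o
''  0  1  2  3  4  5  6  7  8
 d  1  0  1  2  3  4  5  6  7
 d  2  1  1  2  3  4  5  6  7
 k  3  2  2  2  3  3  4  5  6
 o  4  3  3  3  3  4  4  5  5
 f  5  4  4  4  4  4  5  5  6
 j  6  5  5  5  5  5  5  6  6
 a  7  6  6  6  6  6  6  6  7
 a  8  7  7  7  7  7  7  7  7
 o  9  8  8  8  8  8  8  8  7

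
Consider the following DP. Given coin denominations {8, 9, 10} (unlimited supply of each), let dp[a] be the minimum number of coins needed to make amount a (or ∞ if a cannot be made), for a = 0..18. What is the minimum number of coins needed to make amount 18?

 a  0  1  2  3  4  5  6  7  8  9 10 11 12 13 14 15 16 17 18
dp  0  -  -  -  -  -  -  -  1  1  1  -  -  -  -  -  2  2  2
(- denotes ∞ / unreachable)

2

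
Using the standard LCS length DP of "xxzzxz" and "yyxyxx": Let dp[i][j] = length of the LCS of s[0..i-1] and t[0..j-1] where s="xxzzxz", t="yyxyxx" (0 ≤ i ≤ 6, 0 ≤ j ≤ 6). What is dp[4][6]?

2

   ''  y  y  x  y  x  x
''  0  0  0  0  0  0  0
 x  0  0  0  1  1  1  1
 x  0  0  0  1  1  2  2
 z  0  0  0  1  1  2  2
 z  0  0  0  1  1  2  2
 x  0  0  0  1  1  2  3
 z  0  0  0  1  1  2  3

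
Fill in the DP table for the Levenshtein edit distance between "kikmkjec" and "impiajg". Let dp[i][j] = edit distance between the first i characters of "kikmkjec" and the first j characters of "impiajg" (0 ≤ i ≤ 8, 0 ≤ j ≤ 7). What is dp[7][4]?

5

   ''  i  m  p  i  a  j  g
''  0  1  2  3  4  5  6  7
 k  1  1  2  3  4  5  6  7
 i  2  1  2  3  3  4  5  6
 k  3  2  2  3  4  4  5  6
 m  4  3  2  3  4  5  5  6
 k  5  4  3  3  4  5  6  6
 j  6  5  4  4  4  5  5  6
 e  7  6  5  5  5  5  6  6
 c  8  7  6  6  6  6  6  7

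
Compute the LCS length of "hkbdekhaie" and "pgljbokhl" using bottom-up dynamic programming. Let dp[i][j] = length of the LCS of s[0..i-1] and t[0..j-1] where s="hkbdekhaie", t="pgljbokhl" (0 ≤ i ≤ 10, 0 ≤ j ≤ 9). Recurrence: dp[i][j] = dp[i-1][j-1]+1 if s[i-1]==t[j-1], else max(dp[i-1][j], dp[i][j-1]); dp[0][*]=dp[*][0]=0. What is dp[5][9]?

1

   ''  p  g  l  j  b  o  k  h  l
''  0  0  0  0  0  0  0  0  0  0
 h  0  0  0  0  0  0  0  0  1  1
 k  0  0  0  0  0  0  0  1  1  1
 b  0  0  0  0  0  1  1  1  1  1
 d  0  0  0  0  0  1  1  1  1  1
 e  0  0  0  0  0  1  1  1  1  1
 k  0  0  0  0  0  1  1  2  2  2
 h  0  0  0  0  0  1  1  2  3  3
 a  0  0  0  0  0  1  1  2  3  3
 i  0  0  0  0  0  1  1  2  3  3
 e  0  0  0  0  0  1  1  2  3  3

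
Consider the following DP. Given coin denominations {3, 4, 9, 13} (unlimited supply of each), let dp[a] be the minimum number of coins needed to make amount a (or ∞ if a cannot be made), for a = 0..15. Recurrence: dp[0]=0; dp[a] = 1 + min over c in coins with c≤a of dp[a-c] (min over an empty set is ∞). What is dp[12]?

2

 a  0  1  2  3  4  5  6  7  8  9 10 11 12 13 14 15
dp  0  -  -  1  1  -  2  2  2  1  3  3  2  1  4  3
(- denotes ∞ / unreachable)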